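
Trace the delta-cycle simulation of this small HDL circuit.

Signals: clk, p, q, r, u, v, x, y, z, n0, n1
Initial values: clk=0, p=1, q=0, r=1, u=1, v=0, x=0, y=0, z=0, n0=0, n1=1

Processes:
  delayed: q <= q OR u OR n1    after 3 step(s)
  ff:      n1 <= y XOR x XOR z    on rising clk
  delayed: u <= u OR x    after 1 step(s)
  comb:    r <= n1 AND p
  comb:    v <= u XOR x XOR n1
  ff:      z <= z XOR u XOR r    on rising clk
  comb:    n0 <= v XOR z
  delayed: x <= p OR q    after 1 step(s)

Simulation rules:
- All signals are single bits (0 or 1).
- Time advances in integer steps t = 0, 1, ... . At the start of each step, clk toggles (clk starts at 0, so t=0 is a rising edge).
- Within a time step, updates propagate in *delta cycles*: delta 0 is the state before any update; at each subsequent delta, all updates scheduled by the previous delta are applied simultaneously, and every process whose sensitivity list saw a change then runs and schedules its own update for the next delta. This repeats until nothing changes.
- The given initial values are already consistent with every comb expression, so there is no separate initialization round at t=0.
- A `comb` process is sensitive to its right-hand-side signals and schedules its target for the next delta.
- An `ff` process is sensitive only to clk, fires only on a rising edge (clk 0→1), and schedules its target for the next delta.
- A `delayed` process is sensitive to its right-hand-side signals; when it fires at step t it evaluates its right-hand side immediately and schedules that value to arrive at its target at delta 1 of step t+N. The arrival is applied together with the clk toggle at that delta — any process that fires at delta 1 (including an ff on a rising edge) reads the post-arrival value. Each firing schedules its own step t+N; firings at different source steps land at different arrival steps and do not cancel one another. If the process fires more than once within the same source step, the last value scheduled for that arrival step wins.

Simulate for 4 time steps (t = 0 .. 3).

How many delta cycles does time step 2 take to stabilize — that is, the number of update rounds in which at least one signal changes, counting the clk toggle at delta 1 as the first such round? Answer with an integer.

3

t=0 Δ0: v=0 y=0 p=1 z=0 r=1 clk=0 q=0 u=1 x=0 n0=0 n1=1
  Δ1: clk:0→1
  Δ2: n1:1→0
  Δ3: v:0→1, r:1→0
  Δ4: n0:0→1
  (4Δ to stable)
t=1 Δ0: v=1 y=0 p=1 z=0 r=0 clk=1 q=0 u=1 x=0 n0=1 n1=0
  Δ1: clk:1→0
  (1Δ to stable)
t=2 Δ0: v=1 y=0 p=1 z=0 r=0 clk=0 q=0 u=1 x=0 n0=1 n1=0
  Δ1: clk:0→1
  Δ2: z:0→1
  Δ3: n0:1→0
  (3Δ to stable)
t=3 Δ0: v=1 y=0 p=1 z=1 r=0 clk=1 q=0 u=1 x=0 n0=0 n1=0
  Δ1: clk:1→0, q:0→1
  (1Δ to stable)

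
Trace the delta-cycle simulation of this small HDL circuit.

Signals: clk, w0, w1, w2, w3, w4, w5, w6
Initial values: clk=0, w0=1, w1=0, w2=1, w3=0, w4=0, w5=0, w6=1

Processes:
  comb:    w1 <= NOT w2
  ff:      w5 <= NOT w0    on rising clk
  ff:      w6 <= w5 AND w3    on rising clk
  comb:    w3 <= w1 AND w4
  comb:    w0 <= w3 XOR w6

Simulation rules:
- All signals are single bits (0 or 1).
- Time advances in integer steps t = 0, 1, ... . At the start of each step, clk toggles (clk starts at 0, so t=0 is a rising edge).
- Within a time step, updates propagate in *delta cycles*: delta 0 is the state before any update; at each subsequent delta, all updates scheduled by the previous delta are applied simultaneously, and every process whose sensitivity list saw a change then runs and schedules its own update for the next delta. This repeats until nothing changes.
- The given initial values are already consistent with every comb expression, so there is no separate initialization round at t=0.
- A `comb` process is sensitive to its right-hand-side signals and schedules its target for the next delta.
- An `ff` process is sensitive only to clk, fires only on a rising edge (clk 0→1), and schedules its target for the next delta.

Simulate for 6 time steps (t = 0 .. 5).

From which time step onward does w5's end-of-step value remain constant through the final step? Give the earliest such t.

t0.Δ0 w2=1 w6=1 clk=0 w1=0 w0=1 w3=0 w5=0 w4=0
t0.Δ1 w2=1 w6=1 clk=1 w1=0 w0=1 w3=0 w5=0 w4=0
t0.Δ2 w2=1 w6=0 clk=1 w1=0 w0=1 w3=0 w5=0 w4=0
t0.Δ3 w2=1 w6=0 clk=1 w1=0 w0=0 w3=0 w5=0 w4=0
t1.Δ0 w2=1 w6=0 clk=1 w1=0 w0=0 w3=0 w5=0 w4=0
t1.Δ1 w2=1 w6=0 clk=0 w1=0 w0=0 w3=0 w5=0 w4=0
t2.Δ0 w2=1 w6=0 clk=0 w1=0 w0=0 w3=0 w5=0 w4=0
t2.Δ1 w2=1 w6=0 clk=1 w1=0 w0=0 w3=0 w5=0 w4=0
t2.Δ2 w2=1 w6=0 clk=1 w1=0 w0=0 w3=0 w5=1 w4=0
t3.Δ0 w2=1 w6=0 clk=1 w1=0 w0=0 w3=0 w5=1 w4=0
t3.Δ1 w2=1 w6=0 clk=0 w1=0 w0=0 w3=0 w5=1 w4=0
t4.Δ0 w2=1 w6=0 clk=0 w1=0 w0=0 w3=0 w5=1 w4=0
t4.Δ1 w2=1 w6=0 clk=1 w1=0 w0=0 w3=0 w5=1 w4=0
t5.Δ0 w2=1 w6=0 clk=1 w1=0 w0=0 w3=0 w5=1 w4=0
t5.Δ1 w2=1 w6=0 clk=0 w1=0 w0=0 w3=0 w5=1 w4=0

2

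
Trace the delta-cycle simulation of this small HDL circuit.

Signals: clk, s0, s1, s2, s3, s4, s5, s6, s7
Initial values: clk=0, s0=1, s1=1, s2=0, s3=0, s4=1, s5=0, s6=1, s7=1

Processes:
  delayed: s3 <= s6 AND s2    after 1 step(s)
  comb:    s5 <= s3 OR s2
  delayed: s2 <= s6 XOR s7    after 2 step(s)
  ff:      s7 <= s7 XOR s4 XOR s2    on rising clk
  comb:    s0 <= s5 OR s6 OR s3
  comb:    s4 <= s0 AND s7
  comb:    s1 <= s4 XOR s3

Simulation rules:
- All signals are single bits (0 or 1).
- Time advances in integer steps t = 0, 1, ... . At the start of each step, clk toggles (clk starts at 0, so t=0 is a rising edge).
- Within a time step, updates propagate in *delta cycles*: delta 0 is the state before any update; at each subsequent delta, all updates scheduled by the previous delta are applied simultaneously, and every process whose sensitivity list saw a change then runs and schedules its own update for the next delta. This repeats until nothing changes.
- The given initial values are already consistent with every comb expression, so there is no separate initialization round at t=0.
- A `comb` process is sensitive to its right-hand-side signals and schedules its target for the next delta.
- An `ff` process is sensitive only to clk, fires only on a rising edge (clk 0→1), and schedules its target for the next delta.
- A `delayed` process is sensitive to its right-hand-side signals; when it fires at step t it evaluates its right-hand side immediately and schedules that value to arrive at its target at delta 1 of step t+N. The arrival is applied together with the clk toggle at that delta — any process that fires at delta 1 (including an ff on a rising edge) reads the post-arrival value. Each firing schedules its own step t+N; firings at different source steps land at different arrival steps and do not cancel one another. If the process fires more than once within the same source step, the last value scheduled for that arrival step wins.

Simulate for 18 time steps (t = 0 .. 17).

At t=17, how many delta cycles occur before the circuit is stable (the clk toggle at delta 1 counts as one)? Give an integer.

t0.Δ0 s3=0 clk=0 s1=1 s4=1 s6=1 s7=1 s5=0 s2=0 s0=1
t0.Δ1 s3=0 clk=1 s1=1 s4=1 s6=1 s7=1 s5=0 s2=0 s0=1
t0.Δ2 s3=0 clk=1 s1=1 s4=1 s6=1 s7=0 s5=0 s2=0 s0=1
t0.Δ3 s3=0 clk=1 s1=1 s4=0 s6=1 s7=0 s5=0 s2=0 s0=1
t0.Δ4 s3=0 clk=1 s1=0 s4=0 s6=1 s7=0 s5=0 s2=0 s0=1
t1.Δ0 s3=0 clk=1 s1=0 s4=0 s6=1 s7=0 s5=0 s2=0 s0=1
t1.Δ1 s3=0 clk=0 s1=0 s4=0 s6=1 s7=0 s5=0 s2=0 s0=1
t2.Δ0 s3=0 clk=0 s1=0 s4=0 s6=1 s7=0 s5=0 s2=0 s0=1
t2.Δ1 s3=0 clk=1 s1=0 s4=0 s6=1 s7=0 s5=0 s2=1 s0=1
t2.Δ2 s3=0 clk=1 s1=0 s4=0 s6=1 s7=1 s5=1 s2=1 s0=1
t2.Δ3 s3=0 clk=1 s1=0 s4=1 s6=1 s7=1 s5=1 s2=1 s0=1
t2.Δ4 s3=0 clk=1 s1=1 s4=1 s6=1 s7=1 s5=1 s2=1 s0=1
t3.Δ0 s3=0 clk=1 s1=1 s4=1 s6=1 s7=1 s5=1 s2=1 s0=1
t3.Δ1 s3=1 clk=0 s1=1 s4=1 s6=1 s7=1 s5=1 s2=1 s0=1
t3.Δ2 s3=1 clk=0 s1=0 s4=1 s6=1 s7=1 s5=1 s2=1 s0=1
t4.Δ0 s3=1 clk=0 s1=0 s4=1 s6=1 s7=1 s5=1 s2=1 s0=1
t4.Δ1 s3=1 clk=1 s1=0 s4=1 s6=1 s7=1 s5=1 s2=0 s0=1
t4.Δ2 s3=1 clk=1 s1=0 s4=1 s6=1 s7=0 s5=1 s2=0 s0=1
t4.Δ3 s3=1 clk=1 s1=0 s4=0 s6=1 s7=0 s5=1 s2=0 s0=1
t4.Δ4 s3=1 clk=1 s1=1 s4=0 s6=1 s7=0 s5=1 s2=0 s0=1
t5.Δ0 s3=1 clk=1 s1=1 s4=0 s6=1 s7=0 s5=1 s2=0 s0=1
t5.Δ1 s3=0 clk=0 s1=1 s4=0 s6=1 s7=0 s5=1 s2=0 s0=1
t5.Δ2 s3=0 clk=0 s1=0 s4=0 s6=1 s7=0 s5=0 s2=0 s0=1
t6.Δ0 s3=0 clk=0 s1=0 s4=0 s6=1 s7=0 s5=0 s2=0 s0=1
t6.Δ1 s3=0 clk=1 s1=0 s4=0 s6=1 s7=0 s5=0 s2=1 s0=1
t6.Δ2 s3=0 clk=1 s1=0 s4=0 s6=1 s7=1 s5=1 s2=1 s0=1
t6.Δ3 s3=0 clk=1 s1=0 s4=1 s6=1 s7=1 s5=1 s2=1 s0=1
t6.Δ4 s3=0 clk=1 s1=1 s4=1 s6=1 s7=1 s5=1 s2=1 s0=1
t7.Δ0 s3=0 clk=1 s1=1 s4=1 s6=1 s7=1 s5=1 s2=1 s0=1
t7.Δ1 s3=1 clk=0 s1=1 s4=1 s6=1 s7=1 s5=1 s2=1 s0=1
t7.Δ2 s3=1 clk=0 s1=0 s4=1 s6=1 s7=1 s5=1 s2=1 s0=1
t8.Δ0 s3=1 clk=0 s1=0 s4=1 s6=1 s7=1 s5=1 s2=1 s0=1
t8.Δ1 s3=1 clk=1 s1=0 s4=1 s6=1 s7=1 s5=1 s2=0 s0=1
t8.Δ2 s3=1 clk=1 s1=0 s4=1 s6=1 s7=0 s5=1 s2=0 s0=1
t8.Δ3 s3=1 clk=1 s1=0 s4=0 s6=1 s7=0 s5=1 s2=0 s0=1
t8.Δ4 s3=1 clk=1 s1=1 s4=0 s6=1 s7=0 s5=1 s2=0 s0=1
t9.Δ0 s3=1 clk=1 s1=1 s4=0 s6=1 s7=0 s5=1 s2=0 s0=1
t9.Δ1 s3=0 clk=0 s1=1 s4=0 s6=1 s7=0 s5=1 s2=0 s0=1
t9.Δ2 s3=0 clk=0 s1=0 s4=0 s6=1 s7=0 s5=0 s2=0 s0=1
t10.Δ0 s3=0 clk=0 s1=0 s4=0 s6=1 s7=0 s5=0 s2=0 s0=1
t10.Δ1 s3=0 clk=1 s1=0 s4=0 s6=1 s7=0 s5=0 s2=1 s0=1
t10.Δ2 s3=0 clk=1 s1=0 s4=0 s6=1 s7=1 s5=1 s2=1 s0=1
t10.Δ3 s3=0 clk=1 s1=0 s4=1 s6=1 s7=1 s5=1 s2=1 s0=1
t10.Δ4 s3=0 clk=1 s1=1 s4=1 s6=1 s7=1 s5=1 s2=1 s0=1
t11.Δ0 s3=0 clk=1 s1=1 s4=1 s6=1 s7=1 s5=1 s2=1 s0=1
t11.Δ1 s3=1 clk=0 s1=1 s4=1 s6=1 s7=1 s5=1 s2=1 s0=1
t11.Δ2 s3=1 clk=0 s1=0 s4=1 s6=1 s7=1 s5=1 s2=1 s0=1
t12.Δ0 s3=1 clk=0 s1=0 s4=1 s6=1 s7=1 s5=1 s2=1 s0=1
t12.Δ1 s3=1 clk=1 s1=0 s4=1 s6=1 s7=1 s5=1 s2=0 s0=1
t12.Δ2 s3=1 clk=1 s1=0 s4=1 s6=1 s7=0 s5=1 s2=0 s0=1
t12.Δ3 s3=1 clk=1 s1=0 s4=0 s6=1 s7=0 s5=1 s2=0 s0=1
t12.Δ4 s3=1 clk=1 s1=1 s4=0 s6=1 s7=0 s5=1 s2=0 s0=1
t13.Δ0 s3=1 clk=1 s1=1 s4=0 s6=1 s7=0 s5=1 s2=0 s0=1
t13.Δ1 s3=0 clk=0 s1=1 s4=0 s6=1 s7=0 s5=1 s2=0 s0=1
t13.Δ2 s3=0 clk=0 s1=0 s4=0 s6=1 s7=0 s5=0 s2=0 s0=1
t14.Δ0 s3=0 clk=0 s1=0 s4=0 s6=1 s7=0 s5=0 s2=0 s0=1
t14.Δ1 s3=0 clk=1 s1=0 s4=0 s6=1 s7=0 s5=0 s2=1 s0=1
t14.Δ2 s3=0 clk=1 s1=0 s4=0 s6=1 s7=1 s5=1 s2=1 s0=1
t14.Δ3 s3=0 clk=1 s1=0 s4=1 s6=1 s7=1 s5=1 s2=1 s0=1
t14.Δ4 s3=0 clk=1 s1=1 s4=1 s6=1 s7=1 s5=1 s2=1 s0=1
t15.Δ0 s3=0 clk=1 s1=1 s4=1 s6=1 s7=1 s5=1 s2=1 s0=1
t15.Δ1 s3=1 clk=0 s1=1 s4=1 s6=1 s7=1 s5=1 s2=1 s0=1
t15.Δ2 s3=1 clk=0 s1=0 s4=1 s6=1 s7=1 s5=1 s2=1 s0=1
t16.Δ0 s3=1 clk=0 s1=0 s4=1 s6=1 s7=1 s5=1 s2=1 s0=1
t16.Δ1 s3=1 clk=1 s1=0 s4=1 s6=1 s7=1 s5=1 s2=0 s0=1
t16.Δ2 s3=1 clk=1 s1=0 s4=1 s6=1 s7=0 s5=1 s2=0 s0=1
t16.Δ3 s3=1 clk=1 s1=0 s4=0 s6=1 s7=0 s5=1 s2=0 s0=1
t16.Δ4 s3=1 clk=1 s1=1 s4=0 s6=1 s7=0 s5=1 s2=0 s0=1
t17.Δ0 s3=1 clk=1 s1=1 s4=0 s6=1 s7=0 s5=1 s2=0 s0=1
t17.Δ1 s3=0 clk=0 s1=1 s4=0 s6=1 s7=0 s5=1 s2=0 s0=1
t17.Δ2 s3=0 clk=0 s1=0 s4=0 s6=1 s7=0 s5=0 s2=0 s0=1

2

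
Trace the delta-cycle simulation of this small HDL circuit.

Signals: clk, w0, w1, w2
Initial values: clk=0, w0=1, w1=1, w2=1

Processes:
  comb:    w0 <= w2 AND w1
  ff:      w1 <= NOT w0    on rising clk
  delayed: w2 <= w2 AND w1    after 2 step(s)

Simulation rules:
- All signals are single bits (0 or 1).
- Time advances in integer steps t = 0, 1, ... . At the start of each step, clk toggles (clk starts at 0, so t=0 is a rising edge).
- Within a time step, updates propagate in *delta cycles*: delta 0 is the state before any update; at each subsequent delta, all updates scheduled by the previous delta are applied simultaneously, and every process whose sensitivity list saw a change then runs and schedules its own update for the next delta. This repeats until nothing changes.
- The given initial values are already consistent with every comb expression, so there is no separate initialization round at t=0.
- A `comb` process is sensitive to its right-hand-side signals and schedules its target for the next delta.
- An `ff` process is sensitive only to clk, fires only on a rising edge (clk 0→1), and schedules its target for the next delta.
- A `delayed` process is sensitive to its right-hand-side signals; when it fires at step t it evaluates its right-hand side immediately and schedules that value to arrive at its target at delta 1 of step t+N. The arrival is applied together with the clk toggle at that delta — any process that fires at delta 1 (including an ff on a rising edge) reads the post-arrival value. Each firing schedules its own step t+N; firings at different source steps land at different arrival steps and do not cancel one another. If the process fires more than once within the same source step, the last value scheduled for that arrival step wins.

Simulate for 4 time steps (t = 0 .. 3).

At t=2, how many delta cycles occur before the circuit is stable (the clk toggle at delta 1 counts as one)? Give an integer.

2

[bits: w1,w2,clk,w0]
t=0: Δ0=1101 Δ1=1111 Δ2=0111 Δ3=0110 | 3Δ
t=1: Δ0=0110 Δ1=0100 | 1Δ
t=2: Δ0=0100 Δ1=0010 Δ2=1010 | 2Δ
t=3: Δ0=1010 Δ1=1000 | 1Δ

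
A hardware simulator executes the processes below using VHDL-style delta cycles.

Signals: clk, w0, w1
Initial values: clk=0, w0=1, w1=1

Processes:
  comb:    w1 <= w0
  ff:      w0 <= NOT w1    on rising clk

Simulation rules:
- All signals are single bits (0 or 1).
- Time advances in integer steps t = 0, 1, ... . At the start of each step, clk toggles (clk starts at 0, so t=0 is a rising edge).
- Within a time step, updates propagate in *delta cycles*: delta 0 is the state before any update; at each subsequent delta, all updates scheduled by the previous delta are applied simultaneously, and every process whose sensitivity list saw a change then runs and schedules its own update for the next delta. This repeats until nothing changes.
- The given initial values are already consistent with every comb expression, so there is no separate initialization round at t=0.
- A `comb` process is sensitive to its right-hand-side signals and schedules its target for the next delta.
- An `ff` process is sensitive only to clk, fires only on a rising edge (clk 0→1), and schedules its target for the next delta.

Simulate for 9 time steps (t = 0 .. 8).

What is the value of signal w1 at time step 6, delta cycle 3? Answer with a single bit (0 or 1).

1

[bits: clk,w1,w0]
t=0: Δ0=011 Δ1=111 Δ2=110 Δ3=100 | 3Δ
t=1: Δ0=100 Δ1=000 | 1Δ
t=2: Δ0=000 Δ1=100 Δ2=101 Δ3=111 | 3Δ
t=3: Δ0=111 Δ1=011 | 1Δ
t=4: Δ0=011 Δ1=111 Δ2=110 Δ3=100 | 3Δ
t=5: Δ0=100 Δ1=000 | 1Δ
t=6: Δ0=000 Δ1=100 Δ2=101 Δ3=111 | 3Δ
t=7: Δ0=111 Δ1=011 | 1Δ
t=8: Δ0=011 Δ1=111 Δ2=110 Δ3=100 | 3Δ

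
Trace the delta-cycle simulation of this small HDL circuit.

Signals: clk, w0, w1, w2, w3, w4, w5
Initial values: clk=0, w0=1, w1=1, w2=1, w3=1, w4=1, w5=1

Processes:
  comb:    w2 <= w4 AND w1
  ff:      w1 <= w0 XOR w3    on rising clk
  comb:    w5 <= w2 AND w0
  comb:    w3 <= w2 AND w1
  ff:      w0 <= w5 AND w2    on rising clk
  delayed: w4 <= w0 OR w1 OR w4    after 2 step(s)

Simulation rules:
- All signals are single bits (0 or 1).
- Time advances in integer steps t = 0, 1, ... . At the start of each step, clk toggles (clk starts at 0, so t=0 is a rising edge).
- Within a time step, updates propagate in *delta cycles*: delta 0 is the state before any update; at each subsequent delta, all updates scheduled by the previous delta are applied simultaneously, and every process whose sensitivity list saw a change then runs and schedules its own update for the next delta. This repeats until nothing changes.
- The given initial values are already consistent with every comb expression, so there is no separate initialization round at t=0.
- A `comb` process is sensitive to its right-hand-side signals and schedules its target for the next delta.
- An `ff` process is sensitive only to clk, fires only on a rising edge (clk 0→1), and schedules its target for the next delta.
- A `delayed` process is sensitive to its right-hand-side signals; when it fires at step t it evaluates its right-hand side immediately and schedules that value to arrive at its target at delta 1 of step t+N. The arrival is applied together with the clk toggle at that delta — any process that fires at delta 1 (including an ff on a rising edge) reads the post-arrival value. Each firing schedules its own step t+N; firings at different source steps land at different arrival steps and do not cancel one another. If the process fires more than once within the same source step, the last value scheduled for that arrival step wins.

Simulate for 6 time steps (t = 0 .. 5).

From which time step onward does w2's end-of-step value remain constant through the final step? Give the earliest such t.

2

t0.Δ0 w1=1 w4=1 w0=1 w5=1 w3=1 w2=1 clk=0
t0.Δ1 w1=1 w4=1 w0=1 w5=1 w3=1 w2=1 clk=1
t0.Δ2 w1=0 w4=1 w0=1 w5=1 w3=1 w2=1 clk=1
t0.Δ3 w1=0 w4=1 w0=1 w5=1 w3=0 w2=0 clk=1
t0.Δ4 w1=0 w4=1 w0=1 w5=0 w3=0 w2=0 clk=1
t1.Δ0 w1=0 w4=1 w0=1 w5=0 w3=0 w2=0 clk=1
t1.Δ1 w1=0 w4=1 w0=1 w5=0 w3=0 w2=0 clk=0
t2.Δ0 w1=0 w4=1 w0=1 w5=0 w3=0 w2=0 clk=0
t2.Δ1 w1=0 w4=1 w0=1 w5=0 w3=0 w2=0 clk=1
t2.Δ2 w1=1 w4=1 w0=0 w5=0 w3=0 w2=0 clk=1
t2.Δ3 w1=1 w4=1 w0=0 w5=0 w3=0 w2=1 clk=1
t2.Δ4 w1=1 w4=1 w0=0 w5=0 w3=1 w2=1 clk=1
t3.Δ0 w1=1 w4=1 w0=0 w5=0 w3=1 w2=1 clk=1
t3.Δ1 w1=1 w4=1 w0=0 w5=0 w3=1 w2=1 clk=0
t4.Δ0 w1=1 w4=1 w0=0 w5=0 w3=1 w2=1 clk=0
t4.Δ1 w1=1 w4=1 w0=0 w5=0 w3=1 w2=1 clk=1
t5.Δ0 w1=1 w4=1 w0=0 w5=0 w3=1 w2=1 clk=1
t5.Δ1 w1=1 w4=1 w0=0 w5=0 w3=1 w2=1 clk=0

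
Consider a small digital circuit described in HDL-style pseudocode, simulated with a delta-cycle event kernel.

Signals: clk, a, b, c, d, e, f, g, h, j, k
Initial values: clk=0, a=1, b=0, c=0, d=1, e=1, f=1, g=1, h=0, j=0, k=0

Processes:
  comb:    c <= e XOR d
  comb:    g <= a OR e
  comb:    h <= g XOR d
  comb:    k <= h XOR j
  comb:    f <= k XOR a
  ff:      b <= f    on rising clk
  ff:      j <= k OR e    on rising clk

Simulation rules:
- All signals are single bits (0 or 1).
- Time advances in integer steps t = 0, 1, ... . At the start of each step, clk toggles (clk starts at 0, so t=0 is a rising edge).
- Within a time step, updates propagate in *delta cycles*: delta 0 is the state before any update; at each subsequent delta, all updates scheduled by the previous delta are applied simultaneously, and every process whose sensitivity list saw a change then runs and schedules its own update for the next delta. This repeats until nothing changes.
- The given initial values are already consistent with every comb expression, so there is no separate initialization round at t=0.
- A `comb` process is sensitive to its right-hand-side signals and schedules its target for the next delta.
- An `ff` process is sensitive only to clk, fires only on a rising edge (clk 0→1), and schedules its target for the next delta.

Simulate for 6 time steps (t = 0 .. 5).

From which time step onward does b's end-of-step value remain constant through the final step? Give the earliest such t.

t=0 Δ0: k=0 f=1 g=1 a=1 clk=0 e=1 b=0 h=0 c=0 j=0 d=1
  Δ1: clk:0→1
  Δ2: b:0→1, j:0→1
  Δ3: k:0→1
  Δ4: f:1→0
  (4Δ to stable)
t=1 Δ0: k=1 f=0 g=1 a=1 clk=1 e=1 b=1 h=0 c=0 j=1 d=1
  Δ1: clk:1→0
  (1Δ to stable)
t=2 Δ0: k=1 f=0 g=1 a=1 clk=0 e=1 b=1 h=0 c=0 j=1 d=1
  Δ1: clk:0→1
  Δ2: b:1→0
  (2Δ to stable)
t=3 Δ0: k=1 f=0 g=1 a=1 clk=1 e=1 b=0 h=0 c=0 j=1 d=1
  Δ1: clk:1→0
  (1Δ to stable)
t=4 Δ0: k=1 f=0 g=1 a=1 clk=0 e=1 b=0 h=0 c=0 j=1 d=1
  Δ1: clk:0→1
  (1Δ to stable)
t=5 Δ0: k=1 f=0 g=1 a=1 clk=1 e=1 b=0 h=0 c=0 j=1 d=1
  Δ1: clk:1→0
  (1Δ to stable)

2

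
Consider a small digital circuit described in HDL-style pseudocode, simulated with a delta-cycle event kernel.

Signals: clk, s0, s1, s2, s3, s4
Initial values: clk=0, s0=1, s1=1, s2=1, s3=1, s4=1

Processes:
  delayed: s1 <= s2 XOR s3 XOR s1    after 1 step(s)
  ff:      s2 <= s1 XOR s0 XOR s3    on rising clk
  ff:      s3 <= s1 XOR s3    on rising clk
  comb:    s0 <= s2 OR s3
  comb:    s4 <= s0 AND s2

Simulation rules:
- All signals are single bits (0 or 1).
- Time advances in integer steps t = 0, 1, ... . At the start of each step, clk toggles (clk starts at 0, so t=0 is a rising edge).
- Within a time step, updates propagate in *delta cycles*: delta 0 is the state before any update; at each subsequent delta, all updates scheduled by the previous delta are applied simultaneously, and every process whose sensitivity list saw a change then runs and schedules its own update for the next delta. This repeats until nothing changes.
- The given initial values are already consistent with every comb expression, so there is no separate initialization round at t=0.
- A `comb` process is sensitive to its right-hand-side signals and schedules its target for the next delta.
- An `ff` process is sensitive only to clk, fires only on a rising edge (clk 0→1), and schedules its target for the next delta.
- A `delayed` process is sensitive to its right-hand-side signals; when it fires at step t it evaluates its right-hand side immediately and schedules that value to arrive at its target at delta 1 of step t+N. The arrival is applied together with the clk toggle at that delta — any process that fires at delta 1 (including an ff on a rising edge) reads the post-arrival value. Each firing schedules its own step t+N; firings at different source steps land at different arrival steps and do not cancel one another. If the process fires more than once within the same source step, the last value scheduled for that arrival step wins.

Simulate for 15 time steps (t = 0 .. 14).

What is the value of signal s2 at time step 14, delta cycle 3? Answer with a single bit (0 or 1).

t0.Δ0 clk=0 s0=1 s1=1 s3=1 s4=1 s2=1
t0.Δ1 clk=1 s0=1 s1=1 s3=1 s4=1 s2=1
t0.Δ2 clk=1 s0=1 s1=1 s3=0 s4=1 s2=1
t1.Δ0 clk=1 s0=1 s1=1 s3=0 s4=1 s2=1
t1.Δ1 clk=0 s0=1 s1=0 s3=0 s4=1 s2=1
t2.Δ0 clk=0 s0=1 s1=0 s3=0 s4=1 s2=1
t2.Δ1 clk=1 s0=1 s1=1 s3=0 s4=1 s2=1
t2.Δ2 clk=1 s0=1 s1=1 s3=1 s4=1 s2=0
t2.Δ3 clk=1 s0=1 s1=1 s3=1 s4=0 s2=0
t3.Δ0 clk=1 s0=1 s1=1 s3=1 s4=0 s2=0
t3.Δ1 clk=0 s0=1 s1=0 s3=1 s4=0 s2=0
t4.Δ0 clk=0 s0=1 s1=0 s3=1 s4=0 s2=0
t4.Δ1 clk=1 s0=1 s1=1 s3=1 s4=0 s2=0
t4.Δ2 clk=1 s0=1 s1=1 s3=0 s4=0 s2=1
t4.Δ3 clk=1 s0=1 s1=1 s3=0 s4=1 s2=1
t5.Δ0 clk=1 s0=1 s1=1 s3=0 s4=1 s2=1
t5.Δ1 clk=0 s0=1 s1=0 s3=0 s4=1 s2=1
t6.Δ0 clk=0 s0=1 s1=0 s3=0 s4=1 s2=1
t6.Δ1 clk=1 s0=1 s1=1 s3=0 s4=1 s2=1
t6.Δ2 clk=1 s0=1 s1=1 s3=1 s4=1 s2=0
t6.Δ3 clk=1 s0=1 s1=1 s3=1 s4=0 s2=0
t7.Δ0 clk=1 s0=1 s1=1 s3=1 s4=0 s2=0
t7.Δ1 clk=0 s0=1 s1=0 s3=1 s4=0 s2=0
t8.Δ0 clk=0 s0=1 s1=0 s3=1 s4=0 s2=0
t8.Δ1 clk=1 s0=1 s1=1 s3=1 s4=0 s2=0
t8.Δ2 clk=1 s0=1 s1=1 s3=0 s4=0 s2=1
t8.Δ3 clk=1 s0=1 s1=1 s3=0 s4=1 s2=1
t9.Δ0 clk=1 s0=1 s1=1 s3=0 s4=1 s2=1
t9.Δ1 clk=0 s0=1 s1=0 s3=0 s4=1 s2=1
t10.Δ0 clk=0 s0=1 s1=0 s3=0 s4=1 s2=1
t10.Δ1 clk=1 s0=1 s1=1 s3=0 s4=1 s2=1
t10.Δ2 clk=1 s0=1 s1=1 s3=1 s4=1 s2=0
t10.Δ3 clk=1 s0=1 s1=1 s3=1 s4=0 s2=0
t11.Δ0 clk=1 s0=1 s1=1 s3=1 s4=0 s2=0
t11.Δ1 clk=0 s0=1 s1=0 s3=1 s4=0 s2=0
t12.Δ0 clk=0 s0=1 s1=0 s3=1 s4=0 s2=0
t12.Δ1 clk=1 s0=1 s1=1 s3=1 s4=0 s2=0
t12.Δ2 clk=1 s0=1 s1=1 s3=0 s4=0 s2=1
t12.Δ3 clk=1 s0=1 s1=1 s3=0 s4=1 s2=1
t13.Δ0 clk=1 s0=1 s1=1 s3=0 s4=1 s2=1
t13.Δ1 clk=0 s0=1 s1=0 s3=0 s4=1 s2=1
t14.Δ0 clk=0 s0=1 s1=0 s3=0 s4=1 s2=1
t14.Δ1 clk=1 s0=1 s1=1 s3=0 s4=1 s2=1
t14.Δ2 clk=1 s0=1 s1=1 s3=1 s4=1 s2=0
t14.Δ3 clk=1 s0=1 s1=1 s3=1 s4=0 s2=0

0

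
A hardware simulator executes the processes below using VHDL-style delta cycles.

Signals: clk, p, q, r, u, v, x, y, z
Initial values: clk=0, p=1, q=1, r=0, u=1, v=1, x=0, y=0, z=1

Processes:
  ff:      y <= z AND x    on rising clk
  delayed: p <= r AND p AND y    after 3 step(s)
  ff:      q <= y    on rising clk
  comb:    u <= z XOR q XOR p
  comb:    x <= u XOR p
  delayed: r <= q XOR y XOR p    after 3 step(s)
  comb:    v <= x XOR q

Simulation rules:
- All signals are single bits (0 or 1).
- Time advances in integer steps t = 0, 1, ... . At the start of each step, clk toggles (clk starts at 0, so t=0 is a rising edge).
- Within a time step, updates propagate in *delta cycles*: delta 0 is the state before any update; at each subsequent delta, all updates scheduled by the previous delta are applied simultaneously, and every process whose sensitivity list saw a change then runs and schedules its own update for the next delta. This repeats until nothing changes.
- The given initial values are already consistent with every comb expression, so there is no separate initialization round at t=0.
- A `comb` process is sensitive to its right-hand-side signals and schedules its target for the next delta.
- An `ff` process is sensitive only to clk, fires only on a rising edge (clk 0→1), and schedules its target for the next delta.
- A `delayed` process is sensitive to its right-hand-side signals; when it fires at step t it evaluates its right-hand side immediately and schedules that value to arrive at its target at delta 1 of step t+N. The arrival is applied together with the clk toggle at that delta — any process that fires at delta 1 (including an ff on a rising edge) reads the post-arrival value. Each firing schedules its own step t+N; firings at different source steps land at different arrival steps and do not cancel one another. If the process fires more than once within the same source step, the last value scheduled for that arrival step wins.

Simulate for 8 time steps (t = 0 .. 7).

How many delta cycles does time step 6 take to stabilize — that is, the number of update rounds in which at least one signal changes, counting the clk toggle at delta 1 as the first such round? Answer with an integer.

4

[bits: z,y,q,clk,x,r,v,p,u]
t=0: Δ0=101000111 Δ1=101100111 Δ2=100100111 Δ3=100100010 Δ4=100110010 Δ5=100110110 | 5Δ
t=1: Δ0=100110110 Δ1=100010110 | 1Δ
t=2: Δ0=100010110 Δ1=100110110 Δ2=110110110 | 2Δ
t=3: Δ0=110110110 Δ1=110011110 | 1Δ
t=4: Δ0=110011110 Δ1=110111110 Δ2=111111110 Δ3=111111011 Δ4=111101011 Δ5=111101111 | 5Δ
t=5: Δ0=111101111 Δ1=111000101 Δ2=111010100 Δ3=111000000 Δ4=111000100 | 4Δ
t=6: Δ0=111000100 Δ1=111100110 Δ2=101110111 Δ3=101100011 Δ4=101100111 | 4Δ
t=7: Δ0=101100111 Δ1=101001111 | 1Δ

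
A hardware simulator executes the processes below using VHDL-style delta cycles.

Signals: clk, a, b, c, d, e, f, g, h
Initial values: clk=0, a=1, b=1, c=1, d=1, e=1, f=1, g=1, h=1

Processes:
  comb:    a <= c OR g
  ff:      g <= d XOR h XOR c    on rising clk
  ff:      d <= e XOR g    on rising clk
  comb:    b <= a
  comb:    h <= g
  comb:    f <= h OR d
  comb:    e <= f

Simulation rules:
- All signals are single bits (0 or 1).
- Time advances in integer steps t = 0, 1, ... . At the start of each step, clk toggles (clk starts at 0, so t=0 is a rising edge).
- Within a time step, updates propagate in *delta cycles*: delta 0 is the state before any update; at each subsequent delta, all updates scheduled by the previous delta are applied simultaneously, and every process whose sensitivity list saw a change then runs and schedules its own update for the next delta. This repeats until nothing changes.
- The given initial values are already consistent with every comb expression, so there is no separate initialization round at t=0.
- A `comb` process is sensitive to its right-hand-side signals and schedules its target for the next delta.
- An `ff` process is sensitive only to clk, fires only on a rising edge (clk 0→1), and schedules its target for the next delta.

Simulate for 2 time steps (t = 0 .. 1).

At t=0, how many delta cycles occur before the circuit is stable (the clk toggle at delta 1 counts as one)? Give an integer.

2

t0.Δ0 c=1 d=1 clk=0 e=1 a=1 g=1 h=1 b=1 f=1
t0.Δ1 c=1 d=1 clk=1 e=1 a=1 g=1 h=1 b=1 f=1
t0.Δ2 c=1 d=0 clk=1 e=1 a=1 g=1 h=1 b=1 f=1
t1.Δ0 c=1 d=0 clk=1 e=1 a=1 g=1 h=1 b=1 f=1
t1.Δ1 c=1 d=0 clk=0 e=1 a=1 g=1 h=1 b=1 f=1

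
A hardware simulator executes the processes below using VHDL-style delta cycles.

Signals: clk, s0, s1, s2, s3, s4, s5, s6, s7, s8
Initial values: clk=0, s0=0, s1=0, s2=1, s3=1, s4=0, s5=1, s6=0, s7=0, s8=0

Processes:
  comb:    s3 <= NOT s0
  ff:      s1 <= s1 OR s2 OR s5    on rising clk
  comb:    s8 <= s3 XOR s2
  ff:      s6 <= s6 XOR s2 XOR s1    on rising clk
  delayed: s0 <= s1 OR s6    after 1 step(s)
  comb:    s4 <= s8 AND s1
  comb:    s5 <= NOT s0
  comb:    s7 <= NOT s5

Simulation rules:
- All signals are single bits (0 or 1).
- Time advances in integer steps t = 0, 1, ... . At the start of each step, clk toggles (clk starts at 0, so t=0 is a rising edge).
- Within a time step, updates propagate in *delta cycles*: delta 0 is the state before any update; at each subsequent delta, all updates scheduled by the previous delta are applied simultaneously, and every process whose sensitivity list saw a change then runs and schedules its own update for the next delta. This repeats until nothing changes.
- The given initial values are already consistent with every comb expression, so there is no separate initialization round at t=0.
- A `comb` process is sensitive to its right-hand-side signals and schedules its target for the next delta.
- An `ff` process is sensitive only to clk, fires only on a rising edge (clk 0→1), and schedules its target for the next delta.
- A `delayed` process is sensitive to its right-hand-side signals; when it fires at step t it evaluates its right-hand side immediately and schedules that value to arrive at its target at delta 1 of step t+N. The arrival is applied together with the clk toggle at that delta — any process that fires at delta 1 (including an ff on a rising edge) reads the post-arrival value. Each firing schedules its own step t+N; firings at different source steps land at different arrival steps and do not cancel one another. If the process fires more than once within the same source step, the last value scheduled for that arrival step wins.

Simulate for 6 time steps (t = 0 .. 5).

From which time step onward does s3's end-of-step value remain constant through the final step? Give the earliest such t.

t0.Δ0 s1=0 s6=0 s3=1 s7=0 s8=0 s2=1 clk=0 s0=0 s5=1 s4=0
t0.Δ1 s1=0 s6=0 s3=1 s7=0 s8=0 s2=1 clk=1 s0=0 s5=1 s4=0
t0.Δ2 s1=1 s6=1 s3=1 s7=0 s8=0 s2=1 clk=1 s0=0 s5=1 s4=0
t1.Δ0 s1=1 s6=1 s3=1 s7=0 s8=0 s2=1 clk=1 s0=0 s5=1 s4=0
t1.Δ1 s1=1 s6=1 s3=1 s7=0 s8=0 s2=1 clk=0 s0=1 s5=1 s4=0
t1.Δ2 s1=1 s6=1 s3=0 s7=0 s8=0 s2=1 clk=0 s0=1 s5=0 s4=0
t1.Δ3 s1=1 s6=1 s3=0 s7=1 s8=1 s2=1 clk=0 s0=1 s5=0 s4=0
t1.Δ4 s1=1 s6=1 s3=0 s7=1 s8=1 s2=1 clk=0 s0=1 s5=0 s4=1
t2.Δ0 s1=1 s6=1 s3=0 s7=1 s8=1 s2=1 clk=0 s0=1 s5=0 s4=1
t2.Δ1 s1=1 s6=1 s3=0 s7=1 s8=1 s2=1 clk=1 s0=1 s5=0 s4=1
t3.Δ0 s1=1 s6=1 s3=0 s7=1 s8=1 s2=1 clk=1 s0=1 s5=0 s4=1
t3.Δ1 s1=1 s6=1 s3=0 s7=1 s8=1 s2=1 clk=0 s0=1 s5=0 s4=1
t4.Δ0 s1=1 s6=1 s3=0 s7=1 s8=1 s2=1 clk=0 s0=1 s5=0 s4=1
t4.Δ1 s1=1 s6=1 s3=0 s7=1 s8=1 s2=1 clk=1 s0=1 s5=0 s4=1
t5.Δ0 s1=1 s6=1 s3=0 s7=1 s8=1 s2=1 clk=1 s0=1 s5=0 s4=1
t5.Δ1 s1=1 s6=1 s3=0 s7=1 s8=1 s2=1 clk=0 s0=1 s5=0 s4=1

1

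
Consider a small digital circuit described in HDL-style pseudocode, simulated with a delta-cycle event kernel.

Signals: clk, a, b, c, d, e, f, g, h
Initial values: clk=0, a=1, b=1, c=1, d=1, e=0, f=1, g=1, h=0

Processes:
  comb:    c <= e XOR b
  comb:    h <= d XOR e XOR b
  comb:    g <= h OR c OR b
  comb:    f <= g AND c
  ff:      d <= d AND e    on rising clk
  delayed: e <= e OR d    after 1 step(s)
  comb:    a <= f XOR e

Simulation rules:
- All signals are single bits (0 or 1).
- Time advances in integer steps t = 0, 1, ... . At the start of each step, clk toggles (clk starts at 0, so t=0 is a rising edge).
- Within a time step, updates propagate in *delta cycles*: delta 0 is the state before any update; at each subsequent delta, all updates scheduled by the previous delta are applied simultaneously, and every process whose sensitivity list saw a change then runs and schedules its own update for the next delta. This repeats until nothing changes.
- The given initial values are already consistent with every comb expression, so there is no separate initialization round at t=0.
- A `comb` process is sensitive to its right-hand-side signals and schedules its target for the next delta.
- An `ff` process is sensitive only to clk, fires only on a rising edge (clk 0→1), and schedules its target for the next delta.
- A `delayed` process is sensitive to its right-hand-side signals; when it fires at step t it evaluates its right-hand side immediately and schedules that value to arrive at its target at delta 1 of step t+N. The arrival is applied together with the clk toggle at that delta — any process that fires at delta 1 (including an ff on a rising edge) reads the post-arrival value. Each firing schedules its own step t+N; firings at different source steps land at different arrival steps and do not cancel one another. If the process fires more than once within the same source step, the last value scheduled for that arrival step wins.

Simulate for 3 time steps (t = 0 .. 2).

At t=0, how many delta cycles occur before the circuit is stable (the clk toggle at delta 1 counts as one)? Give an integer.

3

t0.Δ0 b=1 clk=0 e=0 a=1 g=1 h=0 f=1 c=1 d=1
t0.Δ1 b=1 clk=1 e=0 a=1 g=1 h=0 f=1 c=1 d=1
t0.Δ2 b=1 clk=1 e=0 a=1 g=1 h=0 f=1 c=1 d=0
t0.Δ3 b=1 clk=1 e=0 a=1 g=1 h=1 f=1 c=1 d=0
t1.Δ0 b=1 clk=1 e=0 a=1 g=1 h=1 f=1 c=1 d=0
t1.Δ1 b=1 clk=0 e=0 a=1 g=1 h=1 f=1 c=1 d=0
t2.Δ0 b=1 clk=0 e=0 a=1 g=1 h=1 f=1 c=1 d=0
t2.Δ1 b=1 clk=1 e=0 a=1 g=1 h=1 f=1 c=1 d=0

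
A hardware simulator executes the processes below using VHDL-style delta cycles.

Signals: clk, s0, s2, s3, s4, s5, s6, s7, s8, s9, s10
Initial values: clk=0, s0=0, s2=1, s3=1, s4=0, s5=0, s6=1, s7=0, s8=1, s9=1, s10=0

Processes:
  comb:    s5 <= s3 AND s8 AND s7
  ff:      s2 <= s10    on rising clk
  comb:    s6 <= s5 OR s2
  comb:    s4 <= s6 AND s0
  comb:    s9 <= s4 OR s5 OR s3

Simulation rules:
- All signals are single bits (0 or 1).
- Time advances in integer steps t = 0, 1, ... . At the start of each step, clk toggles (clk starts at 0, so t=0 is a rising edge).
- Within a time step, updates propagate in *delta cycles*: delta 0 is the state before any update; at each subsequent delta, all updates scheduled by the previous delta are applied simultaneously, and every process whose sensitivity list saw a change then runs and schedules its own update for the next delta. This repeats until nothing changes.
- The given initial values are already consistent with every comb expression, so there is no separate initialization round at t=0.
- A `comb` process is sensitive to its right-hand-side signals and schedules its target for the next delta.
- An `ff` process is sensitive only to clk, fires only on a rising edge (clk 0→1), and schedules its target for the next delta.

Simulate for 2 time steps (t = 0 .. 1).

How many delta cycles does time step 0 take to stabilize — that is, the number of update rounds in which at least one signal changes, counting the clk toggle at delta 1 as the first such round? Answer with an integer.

t0.Δ0 s3=1 s0=0 s9=1 s6=1 clk=0 s7=0 s4=0 s2=1 s8=1 s10=0 s5=0
t0.Δ1 s3=1 s0=0 s9=1 s6=1 clk=1 s7=0 s4=0 s2=1 s8=1 s10=0 s5=0
t0.Δ2 s3=1 s0=0 s9=1 s6=1 clk=1 s7=0 s4=0 s2=0 s8=1 s10=0 s5=0
t0.Δ3 s3=1 s0=0 s9=1 s6=0 clk=1 s7=0 s4=0 s2=0 s8=1 s10=0 s5=0
t1.Δ0 s3=1 s0=0 s9=1 s6=0 clk=1 s7=0 s4=0 s2=0 s8=1 s10=0 s5=0
t1.Δ1 s3=1 s0=0 s9=1 s6=0 clk=0 s7=0 s4=0 s2=0 s8=1 s10=0 s5=0

3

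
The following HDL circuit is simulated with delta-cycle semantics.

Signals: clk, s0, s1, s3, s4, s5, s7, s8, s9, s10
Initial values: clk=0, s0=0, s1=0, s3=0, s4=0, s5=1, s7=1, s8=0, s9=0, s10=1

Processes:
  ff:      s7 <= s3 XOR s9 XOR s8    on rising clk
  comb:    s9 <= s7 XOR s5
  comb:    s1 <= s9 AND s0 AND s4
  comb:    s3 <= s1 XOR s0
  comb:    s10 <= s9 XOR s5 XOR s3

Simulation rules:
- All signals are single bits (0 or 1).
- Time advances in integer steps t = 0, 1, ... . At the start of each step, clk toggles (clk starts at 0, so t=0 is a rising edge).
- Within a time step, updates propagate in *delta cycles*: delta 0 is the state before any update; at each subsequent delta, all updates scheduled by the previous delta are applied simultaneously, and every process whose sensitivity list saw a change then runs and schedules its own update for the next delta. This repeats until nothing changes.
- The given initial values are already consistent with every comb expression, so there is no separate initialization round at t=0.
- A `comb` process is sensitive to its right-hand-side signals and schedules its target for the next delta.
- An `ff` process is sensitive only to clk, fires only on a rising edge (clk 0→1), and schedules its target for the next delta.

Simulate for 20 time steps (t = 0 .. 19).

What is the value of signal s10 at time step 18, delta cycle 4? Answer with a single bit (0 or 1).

1

t0.Δ0 s1=0 s9=0 clk=0 s8=0 s4=0 s5=1 s0=0 s7=1 s10=1 s3=0
t0.Δ1 s1=0 s9=0 clk=1 s8=0 s4=0 s5=1 s0=0 s7=1 s10=1 s3=0
t0.Δ2 s1=0 s9=0 clk=1 s8=0 s4=0 s5=1 s0=0 s7=0 s10=1 s3=0
t0.Δ3 s1=0 s9=1 clk=1 s8=0 s4=0 s5=1 s0=0 s7=0 s10=1 s3=0
t0.Δ4 s1=0 s9=1 clk=1 s8=0 s4=0 s5=1 s0=0 s7=0 s10=0 s3=0
t1.Δ0 s1=0 s9=1 clk=1 s8=0 s4=0 s5=1 s0=0 s7=0 s10=0 s3=0
t1.Δ1 s1=0 s9=1 clk=0 s8=0 s4=0 s5=1 s0=0 s7=0 s10=0 s3=0
t2.Δ0 s1=0 s9=1 clk=0 s8=0 s4=0 s5=1 s0=0 s7=0 s10=0 s3=0
t2.Δ1 s1=0 s9=1 clk=1 s8=0 s4=0 s5=1 s0=0 s7=0 s10=0 s3=0
t2.Δ2 s1=0 s9=1 clk=1 s8=0 s4=0 s5=1 s0=0 s7=1 s10=0 s3=0
t2.Δ3 s1=0 s9=0 clk=1 s8=0 s4=0 s5=1 s0=0 s7=1 s10=0 s3=0
t2.Δ4 s1=0 s9=0 clk=1 s8=0 s4=0 s5=1 s0=0 s7=1 s10=1 s3=0
t3.Δ0 s1=0 s9=0 clk=1 s8=0 s4=0 s5=1 s0=0 s7=1 s10=1 s3=0
t3.Δ1 s1=0 s9=0 clk=0 s8=0 s4=0 s5=1 s0=0 s7=1 s10=1 s3=0
t4.Δ0 s1=0 s9=0 clk=0 s8=0 s4=0 s5=1 s0=0 s7=1 s10=1 s3=0
t4.Δ1 s1=0 s9=0 clk=1 s8=0 s4=0 s5=1 s0=0 s7=1 s10=1 s3=0
t4.Δ2 s1=0 s9=0 clk=1 s8=0 s4=0 s5=1 s0=0 s7=0 s10=1 s3=0
t4.Δ3 s1=0 s9=1 clk=1 s8=0 s4=0 s5=1 s0=0 s7=0 s10=1 s3=0
t4.Δ4 s1=0 s9=1 clk=1 s8=0 s4=0 s5=1 s0=0 s7=0 s10=0 s3=0
t5.Δ0 s1=0 s9=1 clk=1 s8=0 s4=0 s5=1 s0=0 s7=0 s10=0 s3=0
t5.Δ1 s1=0 s9=1 clk=0 s8=0 s4=0 s5=1 s0=0 s7=0 s10=0 s3=0
t6.Δ0 s1=0 s9=1 clk=0 s8=0 s4=0 s5=1 s0=0 s7=0 s10=0 s3=0
t6.Δ1 s1=0 s9=1 clk=1 s8=0 s4=0 s5=1 s0=0 s7=0 s10=0 s3=0
t6.Δ2 s1=0 s9=1 clk=1 s8=0 s4=0 s5=1 s0=0 s7=1 s10=0 s3=0
t6.Δ3 s1=0 s9=0 clk=1 s8=0 s4=0 s5=1 s0=0 s7=1 s10=0 s3=0
t6.Δ4 s1=0 s9=0 clk=1 s8=0 s4=0 s5=1 s0=0 s7=1 s10=1 s3=0
t7.Δ0 s1=0 s9=0 clk=1 s8=0 s4=0 s5=1 s0=0 s7=1 s10=1 s3=0
t7.Δ1 s1=0 s9=0 clk=0 s8=0 s4=0 s5=1 s0=0 s7=1 s10=1 s3=0
t8.Δ0 s1=0 s9=0 clk=0 s8=0 s4=0 s5=1 s0=0 s7=1 s10=1 s3=0
t8.Δ1 s1=0 s9=0 clk=1 s8=0 s4=0 s5=1 s0=0 s7=1 s10=1 s3=0
t8.Δ2 s1=0 s9=0 clk=1 s8=0 s4=0 s5=1 s0=0 s7=0 s10=1 s3=0
t8.Δ3 s1=0 s9=1 clk=1 s8=0 s4=0 s5=1 s0=0 s7=0 s10=1 s3=0
t8.Δ4 s1=0 s9=1 clk=1 s8=0 s4=0 s5=1 s0=0 s7=0 s10=0 s3=0
t9.Δ0 s1=0 s9=1 clk=1 s8=0 s4=0 s5=1 s0=0 s7=0 s10=0 s3=0
t9.Δ1 s1=0 s9=1 clk=0 s8=0 s4=0 s5=1 s0=0 s7=0 s10=0 s3=0
t10.Δ0 s1=0 s9=1 clk=0 s8=0 s4=0 s5=1 s0=0 s7=0 s10=0 s3=0
t10.Δ1 s1=0 s9=1 clk=1 s8=0 s4=0 s5=1 s0=0 s7=0 s10=0 s3=0
t10.Δ2 s1=0 s9=1 clk=1 s8=0 s4=0 s5=1 s0=0 s7=1 s10=0 s3=0
t10.Δ3 s1=0 s9=0 clk=1 s8=0 s4=0 s5=1 s0=0 s7=1 s10=0 s3=0
t10.Δ4 s1=0 s9=0 clk=1 s8=0 s4=0 s5=1 s0=0 s7=1 s10=1 s3=0
t11.Δ0 s1=0 s9=0 clk=1 s8=0 s4=0 s5=1 s0=0 s7=1 s10=1 s3=0
t11.Δ1 s1=0 s9=0 clk=0 s8=0 s4=0 s5=1 s0=0 s7=1 s10=1 s3=0
t12.Δ0 s1=0 s9=0 clk=0 s8=0 s4=0 s5=1 s0=0 s7=1 s10=1 s3=0
t12.Δ1 s1=0 s9=0 clk=1 s8=0 s4=0 s5=1 s0=0 s7=1 s10=1 s3=0
t12.Δ2 s1=0 s9=0 clk=1 s8=0 s4=0 s5=1 s0=0 s7=0 s10=1 s3=0
t12.Δ3 s1=0 s9=1 clk=1 s8=0 s4=0 s5=1 s0=0 s7=0 s10=1 s3=0
t12.Δ4 s1=0 s9=1 clk=1 s8=0 s4=0 s5=1 s0=0 s7=0 s10=0 s3=0
t13.Δ0 s1=0 s9=1 clk=1 s8=0 s4=0 s5=1 s0=0 s7=0 s10=0 s3=0
t13.Δ1 s1=0 s9=1 clk=0 s8=0 s4=0 s5=1 s0=0 s7=0 s10=0 s3=0
t14.Δ0 s1=0 s9=1 clk=0 s8=0 s4=0 s5=1 s0=0 s7=0 s10=0 s3=0
t14.Δ1 s1=0 s9=1 clk=1 s8=0 s4=0 s5=1 s0=0 s7=0 s10=0 s3=0
t14.Δ2 s1=0 s9=1 clk=1 s8=0 s4=0 s5=1 s0=0 s7=1 s10=0 s3=0
t14.Δ3 s1=0 s9=0 clk=1 s8=0 s4=0 s5=1 s0=0 s7=1 s10=0 s3=0
t14.Δ4 s1=0 s9=0 clk=1 s8=0 s4=0 s5=1 s0=0 s7=1 s10=1 s3=0
t15.Δ0 s1=0 s9=0 clk=1 s8=0 s4=0 s5=1 s0=0 s7=1 s10=1 s3=0
t15.Δ1 s1=0 s9=0 clk=0 s8=0 s4=0 s5=1 s0=0 s7=1 s10=1 s3=0
t16.Δ0 s1=0 s9=0 clk=0 s8=0 s4=0 s5=1 s0=0 s7=1 s10=1 s3=0
t16.Δ1 s1=0 s9=0 clk=1 s8=0 s4=0 s5=1 s0=0 s7=1 s10=1 s3=0
t16.Δ2 s1=0 s9=0 clk=1 s8=0 s4=0 s5=1 s0=0 s7=0 s10=1 s3=0
t16.Δ3 s1=0 s9=1 clk=1 s8=0 s4=0 s5=1 s0=0 s7=0 s10=1 s3=0
t16.Δ4 s1=0 s9=1 clk=1 s8=0 s4=0 s5=1 s0=0 s7=0 s10=0 s3=0
t17.Δ0 s1=0 s9=1 clk=1 s8=0 s4=0 s5=1 s0=0 s7=0 s10=0 s3=0
t17.Δ1 s1=0 s9=1 clk=0 s8=0 s4=0 s5=1 s0=0 s7=0 s10=0 s3=0
t18.Δ0 s1=0 s9=1 clk=0 s8=0 s4=0 s5=1 s0=0 s7=0 s10=0 s3=0
t18.Δ1 s1=0 s9=1 clk=1 s8=0 s4=0 s5=1 s0=0 s7=0 s10=0 s3=0
t18.Δ2 s1=0 s9=1 clk=1 s8=0 s4=0 s5=1 s0=0 s7=1 s10=0 s3=0
t18.Δ3 s1=0 s9=0 clk=1 s8=0 s4=0 s5=1 s0=0 s7=1 s10=0 s3=0
t18.Δ4 s1=0 s9=0 clk=1 s8=0 s4=0 s5=1 s0=0 s7=1 s10=1 s3=0
t19.Δ0 s1=0 s9=0 clk=1 s8=0 s4=0 s5=1 s0=0 s7=1 s10=1 s3=0
t19.Δ1 s1=0 s9=0 clk=0 s8=0 s4=0 s5=1 s0=0 s7=1 s10=1 s3=0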